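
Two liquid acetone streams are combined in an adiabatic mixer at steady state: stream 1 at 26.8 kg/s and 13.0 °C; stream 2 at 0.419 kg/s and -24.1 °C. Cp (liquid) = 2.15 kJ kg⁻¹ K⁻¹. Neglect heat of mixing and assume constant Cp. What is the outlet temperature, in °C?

Adiabatic, steady state ⇒ Σ ṁᵢCp,ᵢ(T_out − Tᵢ) = 0
Σ ṁᵢCp,ᵢTᵢ = 26.8×2.15×13.0 + 0.419×2.15×-24.1 = 727.35
Σ ṁᵢCp,ᵢ = 26.8×2.15 + 0.419×2.15 = 58.521
T_out = 727.35 / 58.521 = 12.429 °C

T_out = 12.4 °C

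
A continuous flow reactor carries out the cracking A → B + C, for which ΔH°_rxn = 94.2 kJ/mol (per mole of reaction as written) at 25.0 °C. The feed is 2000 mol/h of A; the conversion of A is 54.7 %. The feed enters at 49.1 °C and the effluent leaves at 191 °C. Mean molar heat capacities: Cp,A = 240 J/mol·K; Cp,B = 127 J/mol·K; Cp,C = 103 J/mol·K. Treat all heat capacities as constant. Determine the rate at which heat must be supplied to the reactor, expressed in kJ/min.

Q_in = 2820 kJ/min

Extent of reaction ξ = 0.547 × 2000 = 1094 mol/h
Reaction term: ξ·ΔH°_rxn = 1094 × 94.2 = 103050 kJ/h
Sensible, feed 49.1→25 °C: -11568 kJ/h
Outlet flows (mol/h): A 906, B 1094, C 1094
Sensible, products 25→191 °C: 77864 kJ/h
Q = ΔH = 169350 kJ/h = 47.042 kW
Heat supplied = 2822.5 kJ/min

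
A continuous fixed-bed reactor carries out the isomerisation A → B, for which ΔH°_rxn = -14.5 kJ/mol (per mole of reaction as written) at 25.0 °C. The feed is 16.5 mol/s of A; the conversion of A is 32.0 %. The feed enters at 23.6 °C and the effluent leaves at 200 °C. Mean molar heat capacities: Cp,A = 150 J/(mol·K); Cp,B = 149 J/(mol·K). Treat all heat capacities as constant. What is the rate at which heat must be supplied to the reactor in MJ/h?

Q_in = 1290 MJ/h

Extent of reaction ξ = 0.320 × 16.5 = 5.28 mol/s
Reaction term: ξ·ΔH°_rxn = 5.28 × -14.5 = -76.56 kJ/s
Sensible, feed 23.6→25 °C: 3.465 kJ/s
Outlet flows (mol/s): A 11.22, B 5.28
Sensible, products 25→200 °C: 432.2 kJ/s
Q = ΔH = 359.11 kJ/s = 359.11 kW
Heat supplied = 1292.8 MJ/h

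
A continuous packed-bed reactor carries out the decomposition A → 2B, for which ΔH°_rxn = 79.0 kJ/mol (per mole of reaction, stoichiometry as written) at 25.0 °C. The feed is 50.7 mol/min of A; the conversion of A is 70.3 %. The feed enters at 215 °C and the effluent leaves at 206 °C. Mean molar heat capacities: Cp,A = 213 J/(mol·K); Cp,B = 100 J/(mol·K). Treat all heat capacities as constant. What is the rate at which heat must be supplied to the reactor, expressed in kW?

Q_in = 43.9 kW

Extent of reaction ξ = 0.703 × 50.7 = 35.642 mol/min
Reaction term: ξ·ΔH°_rxn = 35.642 × 79.0 = 2815.7 kJ/min
Sensible, feed 215→25 °C: -2051.8 kJ/min
Outlet flows (mol/min): A 15.058, B 71.284
Sensible, products 25→206 °C: 1870.8 kJ/min
Q = ΔH = 2634.7 kJ/min = 43.911 kW
Heat supplied = 43.911 kW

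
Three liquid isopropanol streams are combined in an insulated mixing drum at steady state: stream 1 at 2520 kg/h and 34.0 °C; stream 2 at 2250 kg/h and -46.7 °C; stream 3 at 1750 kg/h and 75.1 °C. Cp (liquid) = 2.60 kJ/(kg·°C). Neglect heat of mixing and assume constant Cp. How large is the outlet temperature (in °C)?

Energy balance with Q = 0: Σ ṁᵢCp,ᵢ(T_out − Tᵢ) = 0
Σ ṁᵢCp,ᵢTᵢ = 2520×2.60×34.0 + 2250×2.60×-46.7 + 1750×2.60×75.1 = 291280
Σ ṁᵢCp,ᵢ = 2520×2.60 + 2250×2.60 + 1750×2.60 = 16952
T_out = 291280 / 16952 = 17.183 °C

T_out = 17.2 °C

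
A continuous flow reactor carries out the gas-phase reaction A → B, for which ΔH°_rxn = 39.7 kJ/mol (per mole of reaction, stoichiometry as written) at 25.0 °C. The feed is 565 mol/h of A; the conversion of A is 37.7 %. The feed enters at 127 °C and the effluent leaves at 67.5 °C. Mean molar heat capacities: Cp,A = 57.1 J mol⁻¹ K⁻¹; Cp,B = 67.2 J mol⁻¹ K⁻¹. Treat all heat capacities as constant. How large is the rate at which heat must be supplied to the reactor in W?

Extent of reaction ξ = 0.377 × 565 = 213 mol/h
Reaction term: ξ·ΔH°_rxn = 213 × 39.7 = 8456.3 kJ/h
Sensible, feed 127→25 °C: -3290.7 kJ/h
Outlet flows (mol/h): A 352, B 213
Sensible, products 25→67.5 °C: 1462.5 kJ/h
Q = ΔH = 6628.2 kJ/h = 1.8412 kW
Heat supplied = 1841.2 W

Q_in = 1840 W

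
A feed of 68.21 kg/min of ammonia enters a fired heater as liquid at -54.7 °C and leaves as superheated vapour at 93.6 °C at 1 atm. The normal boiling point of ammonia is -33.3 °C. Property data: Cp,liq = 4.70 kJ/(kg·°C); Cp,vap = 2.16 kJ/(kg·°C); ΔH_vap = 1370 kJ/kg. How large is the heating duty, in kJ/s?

Q = 1980 kJ/s

liquid -54.7→-33.3 °C: 100.58 kJ/kg
vaporisation at -33.3 °C: 1370 kJ/kg
vapour -33.3→93.6 °C: 274.1 kJ/kg
Δh = 100.58 + 1370 + 274.1 = 1744.7 kJ/kg
Q = ṁ·Δh = 68.21 kg/min × 1744.7 kJ/kg = 119000 kJ/min
|Q| = 1983.4 kW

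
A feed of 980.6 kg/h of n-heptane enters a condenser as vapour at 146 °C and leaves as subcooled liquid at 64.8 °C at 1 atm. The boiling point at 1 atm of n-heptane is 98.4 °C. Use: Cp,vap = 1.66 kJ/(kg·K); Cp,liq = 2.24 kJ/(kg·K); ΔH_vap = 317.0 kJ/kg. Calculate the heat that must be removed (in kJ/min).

vapour 146→98.4 °C: -79.016 kJ/kg
condensation at 98.4 °C: -317 kJ/kg
liquid 98.4→64.8 °C: -75.264 kJ/kg
Δh = -79.016 + -317 + -75.264 = -471.28 kJ/kg
Q = ṁ·Δh = 980.6 kg/h × -471.28 kJ/kg = -462140 kJ/h
|Q| = 128.37 kW = 7702.3 kJ/min

Q_c = 7700 kJ/min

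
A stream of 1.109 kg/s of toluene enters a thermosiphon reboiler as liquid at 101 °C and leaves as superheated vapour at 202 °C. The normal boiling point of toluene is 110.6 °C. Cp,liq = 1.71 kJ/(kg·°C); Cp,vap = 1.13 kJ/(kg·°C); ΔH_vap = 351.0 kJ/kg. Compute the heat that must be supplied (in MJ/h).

liquid 101→110.6 °C: 16.416 kJ/kg
vaporisation at 110.6 °C: 351 kJ/kg
vapour 110.6→202 °C: 103.28 kJ/kg
Δh = 16.416 + 351 + 103.28 = 470.7 kJ/kg
Q = ṁ·Δh = 1.109 kg/s × 470.7 kJ/kg = 522 kJ/s
|Q| = 522 kW = 1879.2 MJ/h

Q = 1880 MJ/h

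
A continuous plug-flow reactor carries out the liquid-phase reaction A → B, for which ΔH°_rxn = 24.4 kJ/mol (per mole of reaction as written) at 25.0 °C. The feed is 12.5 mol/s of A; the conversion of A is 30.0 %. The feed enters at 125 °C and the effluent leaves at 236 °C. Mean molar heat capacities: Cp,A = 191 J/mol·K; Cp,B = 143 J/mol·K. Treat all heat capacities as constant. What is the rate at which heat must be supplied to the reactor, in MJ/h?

Extent of reaction ξ = 0.300 × 12.5 = 3.75 mol/s
Reaction term: ξ·ΔH°_rxn = 3.75 × 24.4 = 91.5 kJ/s
Sensible, feed 125→25 °C: -238.75 kJ/s
Outlet flows (mol/s): A 8.75, B 3.75
Sensible, products 25→236 °C: 465.78 kJ/s
Q = ΔH = 318.53 kJ/s = 318.53 kW
Heat supplied = 1146.7 MJ/h

Q_in = 1150 MJ/h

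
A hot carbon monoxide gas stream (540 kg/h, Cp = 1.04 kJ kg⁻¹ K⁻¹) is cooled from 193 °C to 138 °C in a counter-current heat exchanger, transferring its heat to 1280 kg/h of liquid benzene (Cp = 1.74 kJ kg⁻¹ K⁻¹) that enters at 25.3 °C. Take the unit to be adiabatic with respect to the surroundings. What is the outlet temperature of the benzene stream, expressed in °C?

Heat released by hot stream: Q = 540 × 1.04 × (193 − 138) = 30888 kJ/h
Energy balance on cold side (adiabatic exchanger): Q = ṁ_c·Cp_c·(T_c,out − T_c,in)
T_c,out = 25.3 + 30888/(1280 × 1.74) = 39.169 °C

T_c,out = 39.2 °C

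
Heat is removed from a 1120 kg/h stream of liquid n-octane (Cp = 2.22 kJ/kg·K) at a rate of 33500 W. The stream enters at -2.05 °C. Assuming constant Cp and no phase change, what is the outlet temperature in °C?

T_out = -50.6 °C

Q = 33500 W = 120600 kJ/h
ΔT = Q/(ṁ·Cp) = 120600/(1120×2.22) = 48.504 K
T_out = -2.05 − 48.504 = -50.554 °C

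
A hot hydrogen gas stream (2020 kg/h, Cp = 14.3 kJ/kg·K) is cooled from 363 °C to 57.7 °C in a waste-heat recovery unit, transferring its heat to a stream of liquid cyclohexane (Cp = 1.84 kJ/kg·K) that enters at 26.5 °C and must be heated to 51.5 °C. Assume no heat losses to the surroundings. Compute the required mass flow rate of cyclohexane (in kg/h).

Heat released by hot stream: Q = 2020 × 14.3 × (363 − 57.7) = 8.8189e+06 kJ/h
Energy balance on cold side (adiabatic exchanger): Q = ṁ_c·Cp_c·(T_c,out − T_c,in)
ṁ_c = 8.8189e+06 / [1.84 × (51.5 − 26.5)] = 191720 kg/h

ṁ_c = 192000 kg/h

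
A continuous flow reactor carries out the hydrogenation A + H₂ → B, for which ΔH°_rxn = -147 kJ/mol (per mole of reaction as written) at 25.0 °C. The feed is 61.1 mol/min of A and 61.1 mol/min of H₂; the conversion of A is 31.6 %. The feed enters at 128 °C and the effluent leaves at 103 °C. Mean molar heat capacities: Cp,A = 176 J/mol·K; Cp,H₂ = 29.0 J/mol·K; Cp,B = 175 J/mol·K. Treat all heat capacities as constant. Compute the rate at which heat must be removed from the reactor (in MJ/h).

Q_out = 192 MJ/h

Extent of reaction ξ = 0.316 × 61.1 = 19.308 mol/min
Reaction term: ξ·ΔH°_rxn = 19.308 × -147 = -2838.2 kJ/min
Sensible, feed 128→25 °C: -1290.1 kJ/min
Outlet flows (mol/min): A 41.792, H₂ 41.792, B 19.308
Sensible, products 25→103 °C: 931.81 kJ/min
Q = ΔH = -3196.5 kJ/min = -53.276 kW
Heat removed = 191.79 MJ/h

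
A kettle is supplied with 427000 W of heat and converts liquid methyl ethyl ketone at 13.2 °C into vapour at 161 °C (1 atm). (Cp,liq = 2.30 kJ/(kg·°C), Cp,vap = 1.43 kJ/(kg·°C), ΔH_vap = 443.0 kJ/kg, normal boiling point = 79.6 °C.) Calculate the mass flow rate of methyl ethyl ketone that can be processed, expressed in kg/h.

ṁ = 2160 kg/h

Δh = 2.30×(79.6−13.2) + 443.0 + 1.43×(161−79.6) = 712.12 kJ/kg
Q = 427000 W = 427 kJ/s = 1.5372e+06 kJ/h
ṁ = Q/Δh = 1.5372e+06 / 712.12 = 2158.6 kg/h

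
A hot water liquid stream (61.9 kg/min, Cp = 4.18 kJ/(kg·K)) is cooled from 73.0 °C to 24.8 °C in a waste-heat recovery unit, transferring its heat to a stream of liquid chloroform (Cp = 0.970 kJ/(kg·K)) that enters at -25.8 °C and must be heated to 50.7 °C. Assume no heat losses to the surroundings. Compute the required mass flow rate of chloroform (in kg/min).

ṁ_c = 168 kg/min

Heat released by hot stream: Q = 61.9 × 4.18 × (73.0 − 24.8) = 12471 kJ/min
Energy balance on cold side (adiabatic exchanger): Q = ṁ_c·Cp_c·(T_c,out − T_c,in)
ṁ_c = 12471 / [0.970 × (50.7 − -25.8)] = 168.07 kg/min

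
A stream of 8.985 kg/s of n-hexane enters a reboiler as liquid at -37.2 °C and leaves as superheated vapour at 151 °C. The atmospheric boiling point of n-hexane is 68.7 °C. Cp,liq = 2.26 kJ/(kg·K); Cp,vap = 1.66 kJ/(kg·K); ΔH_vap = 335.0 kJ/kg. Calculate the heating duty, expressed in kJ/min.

liquid -37.2→68.7 °C: 239.33 kJ/kg
vaporisation at 68.7 °C: 335 kJ/kg
vapour 68.7→151 °C: 136.62 kJ/kg
Δh = 239.33 + 335 + 136.62 = 710.95 kJ/kg
Q = ṁ·Δh = 8.985 kg/s × 710.95 kJ/kg = 6387.9 kJ/s
|Q| = 6387.9 kW = 383270 kJ/min

Q = 383000 kJ/min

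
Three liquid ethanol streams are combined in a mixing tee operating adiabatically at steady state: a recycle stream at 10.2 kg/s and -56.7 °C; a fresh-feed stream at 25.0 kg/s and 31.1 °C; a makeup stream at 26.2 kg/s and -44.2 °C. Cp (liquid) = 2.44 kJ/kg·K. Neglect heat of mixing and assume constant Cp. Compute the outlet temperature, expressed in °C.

T_out = -15.6 °C

Energy balance with Q = 0: Σ ṁᵢCp,ᵢ(T_out − Tᵢ) = 0
Σ ṁᵢCp,ᵢTᵢ = 10.2×2.44×-56.7 + 25.0×2.44×31.1 + 26.2×2.44×-44.2 = -2339.7
Σ ṁᵢCp,ᵢ = 10.2×2.44 + 25.0×2.44 + 26.2×2.44 = 149.82
T_out = -2339.7 / 149.82 = -15.617 °C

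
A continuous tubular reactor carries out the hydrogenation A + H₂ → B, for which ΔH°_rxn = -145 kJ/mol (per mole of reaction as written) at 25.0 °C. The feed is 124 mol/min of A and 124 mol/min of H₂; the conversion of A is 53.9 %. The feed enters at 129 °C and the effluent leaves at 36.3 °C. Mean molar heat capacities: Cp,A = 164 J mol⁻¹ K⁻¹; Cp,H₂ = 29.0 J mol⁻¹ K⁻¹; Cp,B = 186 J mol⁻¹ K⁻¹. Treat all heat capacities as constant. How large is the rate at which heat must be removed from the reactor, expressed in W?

Q_out = 199000 W

Extent of reaction ξ = 0.539 × 124 = 66.836 mol/min
Reaction term: ξ·ΔH°_rxn = 66.836 × -145 = -9691.2 kJ/min
Sensible, feed 129→25 °C: -2488.9 kJ/min
Outlet flows (mol/min): A 57.164, H₂ 57.164, B 66.836
Sensible, products 25→36.3 °C: 265.14 kJ/min
Q = ΔH = -11915 kJ/min = -198.58 kW
Heat removed = 198580 W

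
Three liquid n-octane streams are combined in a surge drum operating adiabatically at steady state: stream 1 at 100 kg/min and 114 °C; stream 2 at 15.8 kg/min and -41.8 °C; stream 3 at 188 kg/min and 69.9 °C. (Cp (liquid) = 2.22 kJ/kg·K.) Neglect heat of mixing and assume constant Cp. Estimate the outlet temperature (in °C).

Energy balance with Q = 0: Σ ṁᵢCp,ᵢ(T_out − Tᵢ) = 0
Σ ṁᵢCp,ᵢTᵢ = 100×2.22×114 + 15.8×2.22×-41.8 + 188×2.22×69.9 = 53015
Σ ṁᵢCp,ᵢ = 100×2.22 + 15.8×2.22 + 188×2.22 = 674.44
T_out = 53015 / 674.44 = 78.607 °C

T_out = 78.6 °C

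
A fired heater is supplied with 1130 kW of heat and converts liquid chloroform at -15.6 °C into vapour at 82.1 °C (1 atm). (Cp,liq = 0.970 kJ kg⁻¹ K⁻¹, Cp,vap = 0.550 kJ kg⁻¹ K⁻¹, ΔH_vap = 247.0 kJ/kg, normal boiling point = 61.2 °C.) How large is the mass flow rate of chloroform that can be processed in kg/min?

ṁ = 204 kg/min

Δh = 0.970×(61.2−-15.6) + 247.0 + 0.550×(82.1−61.2) = 332.99 kJ/kg
Q = 1130 kW = 1130 kJ/s = 67800 kJ/min
ṁ = Q/Δh = 67800 / 332.99 = 203.61 kg/min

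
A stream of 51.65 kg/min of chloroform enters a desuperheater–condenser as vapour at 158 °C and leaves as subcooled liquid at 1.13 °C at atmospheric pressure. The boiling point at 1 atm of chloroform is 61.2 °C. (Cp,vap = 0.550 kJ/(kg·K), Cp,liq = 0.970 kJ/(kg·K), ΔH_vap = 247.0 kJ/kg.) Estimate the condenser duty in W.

Q_c = 309000 W

vapour 158→61.2 °C: -53.24 kJ/kg
condensation at 61.2 °C: -247 kJ/kg
liquid 61.2→1.13 °C: -58.268 kJ/kg
Δh = -53.24 + -247 + -58.268 = -358.51 kJ/kg
Q = ṁ·Δh = 51.65 kg/min × -358.51 kJ/kg = -18517 kJ/min
|Q| = 308.62 kW = 308620 W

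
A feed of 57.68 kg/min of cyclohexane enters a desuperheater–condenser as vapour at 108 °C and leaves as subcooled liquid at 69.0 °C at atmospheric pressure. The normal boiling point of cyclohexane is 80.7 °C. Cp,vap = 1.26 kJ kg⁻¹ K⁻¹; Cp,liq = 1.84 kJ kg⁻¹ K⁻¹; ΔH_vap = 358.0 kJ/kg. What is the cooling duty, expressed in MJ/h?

vapour 108→80.7 °C: -34.398 kJ/kg
condensation at 80.7 °C: -358 kJ/kg
liquid 80.7→69.0 °C: -21.528 kJ/kg
Δh = -34.398 + -358 + -21.528 = -413.93 kJ/kg
Q = ṁ·Δh = 57.68 kg/min × -413.93 kJ/kg = -23875 kJ/min
|Q| = 397.92 kW = 1432.5 MJ/h

Q_c = 1430 MJ/h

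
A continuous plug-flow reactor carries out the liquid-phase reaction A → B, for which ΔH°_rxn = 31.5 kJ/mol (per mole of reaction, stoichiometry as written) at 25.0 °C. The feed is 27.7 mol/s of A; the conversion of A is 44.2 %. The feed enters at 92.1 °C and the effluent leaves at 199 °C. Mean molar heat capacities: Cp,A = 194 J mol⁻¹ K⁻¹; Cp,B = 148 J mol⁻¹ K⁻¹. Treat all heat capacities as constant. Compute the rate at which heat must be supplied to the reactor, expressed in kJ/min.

Q_in = 51700 kJ/min

Extent of reaction ξ = 0.442 × 27.7 = 12.243 mol/s
Reaction term: ξ·ΔH°_rxn = 12.243 × 31.5 = 385.67 kJ/s
Sensible, feed 92.1→25 °C: -360.58 kJ/s
Outlet flows (mol/s): A 15.457, B 12.243
Sensible, products 25→199 °C: 837.05 kJ/s
Q = ΔH = 862.13 kJ/s = 862.13 kW
Heat supplied = 51728 kJ/min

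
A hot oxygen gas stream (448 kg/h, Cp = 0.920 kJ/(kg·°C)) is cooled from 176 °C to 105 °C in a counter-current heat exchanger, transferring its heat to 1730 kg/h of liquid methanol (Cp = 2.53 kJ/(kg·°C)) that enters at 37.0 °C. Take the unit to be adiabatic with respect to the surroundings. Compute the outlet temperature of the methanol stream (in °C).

Heat released by hot stream: Q = 448 × 0.920 × (176 − 105) = 29263 kJ/h
Energy balance on cold side (adiabatic exchanger): Q = ṁ_c·Cp_c·(T_c,out − T_c,in)
T_c,out = 37.0 + 29263/(1730 × 2.53) = 43.686 °C

T_c,out = 43.7 °C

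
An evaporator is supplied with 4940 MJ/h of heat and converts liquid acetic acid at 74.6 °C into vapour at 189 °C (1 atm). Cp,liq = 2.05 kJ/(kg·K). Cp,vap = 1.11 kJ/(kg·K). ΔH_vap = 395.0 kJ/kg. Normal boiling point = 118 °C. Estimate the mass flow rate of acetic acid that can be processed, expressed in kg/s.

Δh = 2.05×(118−74.6) + 395.0 + 1.11×(189−118) = 562.78 kJ/kg
Q = 4940 MJ/h = 1372.2 kJ/s = 1372.2 kJ/s
ṁ = Q/Δh = 1372.2 / 562.78 = 2.4383 kg/s

ṁ = 2.44 kg/s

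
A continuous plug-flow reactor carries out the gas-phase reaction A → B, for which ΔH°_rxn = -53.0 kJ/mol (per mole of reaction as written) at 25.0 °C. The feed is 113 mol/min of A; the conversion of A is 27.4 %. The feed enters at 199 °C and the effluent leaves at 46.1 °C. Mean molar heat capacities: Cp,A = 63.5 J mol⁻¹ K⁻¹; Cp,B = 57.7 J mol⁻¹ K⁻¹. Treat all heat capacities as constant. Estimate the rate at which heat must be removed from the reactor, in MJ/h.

Q_out = 165 MJ/h

Extent of reaction ξ = 0.274 × 113 = 30.962 mol/min
Reaction term: ξ·ΔH°_rxn = 30.962 × -53.0 = -1641 kJ/min
Sensible, feed 199→25 °C: -1248.5 kJ/min
Outlet flows (mol/min): A 82.038, B 30.962
Sensible, products 25→46.1 °C: 147.61 kJ/min
Q = ΔH = -2741.9 kJ/min = -45.698 kW
Heat removed = 164.51 MJ/h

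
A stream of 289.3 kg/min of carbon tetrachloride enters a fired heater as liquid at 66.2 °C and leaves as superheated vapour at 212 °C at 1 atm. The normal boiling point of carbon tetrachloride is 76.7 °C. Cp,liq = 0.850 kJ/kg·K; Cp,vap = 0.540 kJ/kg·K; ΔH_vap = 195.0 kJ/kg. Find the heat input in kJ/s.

liquid 66.2→76.7 °C: 8.925 kJ/kg
vaporisation at 76.7 °C: 195 kJ/kg
vapour 76.7→212 °C: 73.062 kJ/kg
Δh = 8.925 + 195 + 73.062 = 276.99 kJ/kg
Q = ṁ·Δh = 289.3 kg/min × 276.99 kJ/kg = 80132 kJ/min
|Q| = 1335.5 kW

Q = 1340 kJ/s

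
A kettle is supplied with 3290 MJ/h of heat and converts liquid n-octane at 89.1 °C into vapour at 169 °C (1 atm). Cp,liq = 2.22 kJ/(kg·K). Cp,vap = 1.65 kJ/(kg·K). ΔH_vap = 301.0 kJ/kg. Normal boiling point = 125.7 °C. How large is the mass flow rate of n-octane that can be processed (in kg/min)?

Δh = 2.22×(125.7−89.1) + 301.0 + 1.65×(169−125.7) = 453.7 kJ/kg
Q = 3290 MJ/h = 913.89 kJ/s = 54833 kJ/min
ṁ = Q/Δh = 54833 / 453.7 = 120.86 kg/min

ṁ = 121 kg/min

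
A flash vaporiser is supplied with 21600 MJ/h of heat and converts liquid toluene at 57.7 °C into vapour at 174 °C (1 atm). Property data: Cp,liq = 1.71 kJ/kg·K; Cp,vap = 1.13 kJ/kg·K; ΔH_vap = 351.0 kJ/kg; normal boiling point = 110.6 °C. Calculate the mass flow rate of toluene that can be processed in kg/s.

ṁ = 11.7 kg/s

Δh = 1.71×(110.6−57.7) + 351.0 + 1.13×(174−110.6) = 513.1 kJ/kg
Q = 21600 MJ/h = 6000 kJ/s = 6000 kJ/s
ṁ = Q/Δh = 6000 / 513.1 = 11.694 kg/s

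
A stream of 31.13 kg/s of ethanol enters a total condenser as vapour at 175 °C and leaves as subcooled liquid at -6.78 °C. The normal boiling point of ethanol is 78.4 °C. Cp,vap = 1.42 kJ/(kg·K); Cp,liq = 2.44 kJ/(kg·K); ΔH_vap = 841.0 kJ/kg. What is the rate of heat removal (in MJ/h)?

vapour 175→78.4 °C: -137.17 kJ/kg
condensation at 78.4 °C: -841 kJ/kg
liquid 78.4→-6.78 °C: -207.84 kJ/kg
Δh = -137.17 + -841 + -207.84 = -1186 kJ/kg
Q = ṁ·Δh = 31.13 kg/s × -1186 kJ/kg = -36921 kJ/s
|Q| = 36921 kW = 132910 MJ/h

Q_c = 133000 MJ/h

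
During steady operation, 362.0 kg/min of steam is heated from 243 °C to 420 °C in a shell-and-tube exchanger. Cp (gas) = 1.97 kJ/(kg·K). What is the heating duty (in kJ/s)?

Q = ṁ·Cp·ΔT = 362.0 × 1.97 × (420 − 243) = 126230 kJ/min
Converting: 126230 / 60 s = 2103.8 kW

Q = 2100 kJ/s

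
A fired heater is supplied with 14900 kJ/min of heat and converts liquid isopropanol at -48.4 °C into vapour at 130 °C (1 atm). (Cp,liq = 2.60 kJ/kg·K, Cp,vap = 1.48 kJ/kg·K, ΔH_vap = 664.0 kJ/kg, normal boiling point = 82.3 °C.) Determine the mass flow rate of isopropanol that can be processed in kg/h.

ṁ = 832 kg/h

Δh = 2.60×(82.3−-48.4) + 664.0 + 1.48×(130−82.3) = 1074.4 kJ/kg
Q = 14900 kJ/min = 248.33 kJ/s = 894000 kJ/h
ṁ = Q/Δh = 894000 / 1074.4 = 832.08 kg/h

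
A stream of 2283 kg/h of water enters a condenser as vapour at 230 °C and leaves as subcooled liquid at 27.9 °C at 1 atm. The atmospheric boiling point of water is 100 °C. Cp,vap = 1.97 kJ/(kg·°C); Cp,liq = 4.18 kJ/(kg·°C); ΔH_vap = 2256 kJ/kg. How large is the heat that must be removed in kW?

Q_c = 1780 kW

vapour 230→100 °C: -256.1 kJ/kg
condensation at 100 °C: -2256 kJ/kg
liquid 100→27.9 °C: -301.38 kJ/kg
Δh = -256.1 + -2256 + -301.38 = -2813.5 kJ/kg
Q = ṁ·Δh = 2283 kg/h × -2813.5 kJ/kg = -6.4232e+06 kJ/h
|Q| = 1784.2 kW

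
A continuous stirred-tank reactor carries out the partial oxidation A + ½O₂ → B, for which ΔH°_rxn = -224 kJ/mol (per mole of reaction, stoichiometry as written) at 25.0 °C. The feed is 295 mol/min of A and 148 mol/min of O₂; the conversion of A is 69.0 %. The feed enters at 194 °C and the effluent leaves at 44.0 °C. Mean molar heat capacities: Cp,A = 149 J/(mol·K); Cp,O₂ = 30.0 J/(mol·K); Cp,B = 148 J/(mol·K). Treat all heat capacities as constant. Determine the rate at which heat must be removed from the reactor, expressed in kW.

Extent of reaction ξ = 0.690 × 295 = 203.55 mol/min
Reaction term: ξ·ΔH°_rxn = 203.55 × -224 = -45595 kJ/min
Sensible, feed 194→25 °C: -8178.8 kJ/min
Outlet flows (mol/min): A 91.45, O₂ 46.225, B 203.55
Sensible, products 25→44.0 °C: 857.63 kJ/min
Q = ΔH = -52916 kJ/min = -881.94 kW
Heat removed = 881.94 kW

Q_out = 882 kW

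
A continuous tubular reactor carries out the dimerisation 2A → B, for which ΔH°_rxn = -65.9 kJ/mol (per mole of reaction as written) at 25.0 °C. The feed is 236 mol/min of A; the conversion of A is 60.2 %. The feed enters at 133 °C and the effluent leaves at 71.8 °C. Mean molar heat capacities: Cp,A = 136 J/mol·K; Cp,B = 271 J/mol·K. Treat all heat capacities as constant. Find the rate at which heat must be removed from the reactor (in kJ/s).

Extent of reaction ξ = 0.602 × 236 / 2 = 71.036 mol/min
Reaction term: ξ·ΔH°_rxn = 71.036 × -65.9 = -4681.3 kJ/min
Sensible, feed 133→25 °C: -3466.4 kJ/min
Outlet flows (mol/min): A 93.928, B 71.036
Sensible, products 25→71.8 °C: 1498.8 kJ/min
Q = ΔH = -6648.9 kJ/min = -110.81 kW
Heat removed = 110.81 kJ/s

Q_out = 111 kJ/s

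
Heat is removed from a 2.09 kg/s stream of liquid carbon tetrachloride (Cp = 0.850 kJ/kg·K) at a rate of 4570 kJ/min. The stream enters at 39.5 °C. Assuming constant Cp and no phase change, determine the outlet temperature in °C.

T_out = -3.37 °C

Q = 4570 kJ/min = 76.167 kJ/s
ΔT = Q/(ṁ·Cp) = 76.167/(2.09×0.850) = 42.875 K
T_out = 39.5 − 42.875 = -3.3746 °C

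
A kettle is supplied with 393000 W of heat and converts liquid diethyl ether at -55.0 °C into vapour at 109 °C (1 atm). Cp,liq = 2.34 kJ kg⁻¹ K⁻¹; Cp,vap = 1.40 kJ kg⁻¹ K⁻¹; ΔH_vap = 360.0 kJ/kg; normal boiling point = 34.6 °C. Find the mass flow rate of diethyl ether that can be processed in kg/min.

Δh = 2.34×(34.6−-55.0) + 360.0 + 1.40×(109−34.6) = 673.82 kJ/kg
Q = 393000 W = 393 kJ/s = 23580 kJ/min
ṁ = Q/Δh = 23580 / 673.82 = 34.994 kg/min

ṁ = 35.0 kg/min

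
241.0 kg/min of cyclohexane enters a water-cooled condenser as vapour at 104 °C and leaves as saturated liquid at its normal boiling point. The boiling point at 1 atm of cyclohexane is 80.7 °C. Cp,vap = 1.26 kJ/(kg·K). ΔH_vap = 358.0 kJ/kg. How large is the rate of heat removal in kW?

Q_c = 1560 kW

vapour 104→80.7 °C: -29.358 kJ/kg
condensation at 80.7 °C: -358 kJ/kg
Δh = -29.358 + -358 = -387.36 kJ/kg
Q = ṁ·Δh = 241.0 kg/min × -387.36 kJ/kg = -93353 kJ/min
|Q| = 1555.9 kW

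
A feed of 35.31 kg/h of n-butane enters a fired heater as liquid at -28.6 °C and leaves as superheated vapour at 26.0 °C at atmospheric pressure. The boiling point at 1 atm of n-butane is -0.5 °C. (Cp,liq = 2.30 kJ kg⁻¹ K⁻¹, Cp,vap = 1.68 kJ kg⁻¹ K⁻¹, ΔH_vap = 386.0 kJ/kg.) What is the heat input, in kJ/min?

liquid -28.6→-0.5 °C: 64.63 kJ/kg
vaporisation at -0.5 °C: 386 kJ/kg
vapour -0.5→26.0 °C: 44.52 kJ/kg
Δh = 64.63 + 386 + 44.52 = 495.15 kJ/kg
Q = ṁ·Δh = 35.31 kg/h × 495.15 kJ/kg = 17484 kJ/h
|Q| = 4.8566 kW = 291.4 kJ/min

Q = 291 kJ/min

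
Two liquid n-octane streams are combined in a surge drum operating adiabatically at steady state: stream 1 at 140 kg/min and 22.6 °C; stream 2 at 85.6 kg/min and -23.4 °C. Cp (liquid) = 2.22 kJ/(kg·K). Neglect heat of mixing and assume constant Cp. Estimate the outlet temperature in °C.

T_out = 5.15 °C

No heat crosses the boundary, so H_out = H_in.
T_out = Σ ṁᵢCp,ᵢTᵢ / Σ ṁᵢCp,ᵢ
      = 2577.3 / 500.83 = 5.1461 °C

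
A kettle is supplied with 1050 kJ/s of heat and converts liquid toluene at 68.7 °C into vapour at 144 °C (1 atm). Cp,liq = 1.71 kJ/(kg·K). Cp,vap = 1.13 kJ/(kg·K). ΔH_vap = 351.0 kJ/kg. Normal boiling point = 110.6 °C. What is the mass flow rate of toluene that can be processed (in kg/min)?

Δh = 1.71×(110.6−68.7) + 351.0 + 1.13×(144−110.6) = 460.39 kJ/kg
Q = 1050 kJ/s = 1050 kJ/s = 63000 kJ/min
ṁ = Q/Δh = 63000 / 460.39 = 136.84 kg/min

ṁ = 137 kg/min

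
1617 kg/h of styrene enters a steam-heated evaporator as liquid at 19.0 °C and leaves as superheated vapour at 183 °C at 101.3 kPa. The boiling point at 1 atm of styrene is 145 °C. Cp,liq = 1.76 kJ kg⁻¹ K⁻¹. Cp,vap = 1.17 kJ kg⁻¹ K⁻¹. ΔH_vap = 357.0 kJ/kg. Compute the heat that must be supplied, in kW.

liquid 19.0→145 °C: 221.76 kJ/kg
vaporisation at 145 °C: 357 kJ/kg
vapour 145→183 °C: 44.46 kJ/kg
Δh = 221.76 + 357 + 44.46 = 623.22 kJ/kg
Q = ṁ·Δh = 1617 kg/h × 623.22 kJ/kg = 1.0077e+06 kJ/h
|Q| = 279.93 kW

Q = 280 kW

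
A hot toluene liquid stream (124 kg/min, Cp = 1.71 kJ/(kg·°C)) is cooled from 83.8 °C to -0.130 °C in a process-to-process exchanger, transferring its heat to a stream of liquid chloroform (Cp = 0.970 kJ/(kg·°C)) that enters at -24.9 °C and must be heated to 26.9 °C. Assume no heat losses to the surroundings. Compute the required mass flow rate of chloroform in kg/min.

Heat released by hot stream: Q = 124 × 1.71 × (83.8 − -0.130) = 17797 kJ/min
Energy balance on cold side (adiabatic exchanger): Q = ṁ_c·Cp_c·(T_c,out − T_c,in)
ṁ_c = 17797 / [0.970 × (26.9 − -24.9)] = 354.19 kg/min

ṁ_c = 354 kg/min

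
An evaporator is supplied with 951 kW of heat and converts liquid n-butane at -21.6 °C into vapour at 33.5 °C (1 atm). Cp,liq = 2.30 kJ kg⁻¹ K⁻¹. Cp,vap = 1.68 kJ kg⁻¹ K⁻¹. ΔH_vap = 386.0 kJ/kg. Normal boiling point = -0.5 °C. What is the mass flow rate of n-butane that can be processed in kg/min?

ṁ = 116 kg/min

Δh = 2.30×(-0.5−-21.6) + 386.0 + 1.68×(33.5−-0.5) = 491.65 kJ/kg
Q = 951 kW = 951 kJ/s = 57060 kJ/min
ṁ = Q/Δh = 57060 / 491.65 = 116.06 kg/min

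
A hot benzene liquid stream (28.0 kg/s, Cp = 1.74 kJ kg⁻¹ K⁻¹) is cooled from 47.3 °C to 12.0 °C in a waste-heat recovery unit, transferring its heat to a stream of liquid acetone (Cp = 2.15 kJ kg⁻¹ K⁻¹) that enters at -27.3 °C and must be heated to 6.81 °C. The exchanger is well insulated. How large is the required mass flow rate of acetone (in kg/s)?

ṁ_c = 23.5 kg/s

Heat released by hot stream: Q = 28.0 × 1.74 × (47.3 − 12.0) = 1719.8 kJ/s
Energy balance on cold side (adiabatic exchanger): Q = ṁ_c·Cp_c·(T_c,out − T_c,in)
ṁ_c = 1719.8 / [2.15 × (6.81 − -27.3)] = 23.451 kg/s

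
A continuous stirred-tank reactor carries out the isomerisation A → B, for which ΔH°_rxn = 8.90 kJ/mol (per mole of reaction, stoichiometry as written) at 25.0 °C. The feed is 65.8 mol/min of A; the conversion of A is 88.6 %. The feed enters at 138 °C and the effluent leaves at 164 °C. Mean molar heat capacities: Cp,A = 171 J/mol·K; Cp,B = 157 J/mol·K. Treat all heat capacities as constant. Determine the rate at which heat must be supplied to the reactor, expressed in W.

Q_in = 11600 W

Extent of reaction ξ = 0.886 × 65.8 = 58.299 mol/min
Reaction term: ξ·ΔH°_rxn = 58.299 × 8.90 = 518.86 kJ/min
Sensible, feed 138→25 °C: -1271.5 kJ/min
Outlet flows (mol/min): A 7.5012, B 58.299
Sensible, products 25→164 °C: 1450.6 kJ/min
Q = ΔH = 697.96 kJ/min = 11.633 kW
Heat supplied = 11633 W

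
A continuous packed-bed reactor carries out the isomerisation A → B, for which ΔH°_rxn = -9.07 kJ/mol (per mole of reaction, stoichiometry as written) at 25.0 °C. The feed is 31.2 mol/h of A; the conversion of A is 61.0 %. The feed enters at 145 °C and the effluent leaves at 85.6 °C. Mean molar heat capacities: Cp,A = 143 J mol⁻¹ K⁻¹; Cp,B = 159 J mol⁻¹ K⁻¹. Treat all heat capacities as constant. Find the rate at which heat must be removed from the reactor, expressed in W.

Q_out = 116 W

Extent of reaction ξ = 0.610 × 31.2 = 19.032 mol/h
Reaction term: ξ·ΔH°_rxn = 19.032 × -9.07 = -172.62 kJ/h
Sensible, feed 145→25 °C: -535.39 kJ/h
Outlet flows (mol/h): A 12.168, B 19.032
Sensible, products 25→85.6 °C: 288.83 kJ/h
Q = ΔH = -419.19 kJ/h = -0.11644 kW
Heat removed = 116.44 W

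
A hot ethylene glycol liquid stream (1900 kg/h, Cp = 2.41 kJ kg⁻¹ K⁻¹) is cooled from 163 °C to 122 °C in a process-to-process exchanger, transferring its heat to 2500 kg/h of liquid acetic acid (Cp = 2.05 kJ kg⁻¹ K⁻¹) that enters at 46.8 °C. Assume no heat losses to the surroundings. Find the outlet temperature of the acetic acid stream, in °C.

T_c,out = 83.4 °C

Heat released by hot stream: Q = 1900 × 2.41 × (163 − 122) = 187740 kJ/h
Energy balance on cold side (adiabatic exchanger): Q = ṁ_c·Cp_c·(T_c,out − T_c,in)
T_c,out = 46.8 + 187740/(2500 × 2.05) = 83.432 °C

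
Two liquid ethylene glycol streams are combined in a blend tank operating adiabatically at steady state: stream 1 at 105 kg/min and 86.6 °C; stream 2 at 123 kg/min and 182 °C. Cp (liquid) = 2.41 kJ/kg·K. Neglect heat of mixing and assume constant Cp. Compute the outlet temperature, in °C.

T_out = 138 °C

Adiabatic, steady state ⇒ Σ ṁᵢCp,ᵢ(T_out − Tᵢ) = 0
Σ ṁᵢCp,ᵢTᵢ = 105×2.41×86.6 + 123×2.41×182 = 75864
Σ ṁᵢCp,ᵢ = 105×2.41 + 123×2.41 = 549.48
T_out = 75864 / 549.48 = 138.07 °C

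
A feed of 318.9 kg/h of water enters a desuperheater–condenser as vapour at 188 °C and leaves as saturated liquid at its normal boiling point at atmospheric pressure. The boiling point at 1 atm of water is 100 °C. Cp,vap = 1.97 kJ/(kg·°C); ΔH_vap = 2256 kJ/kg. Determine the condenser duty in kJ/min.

vapour 188→100 °C: -173.36 kJ/kg
condensation at 100 °C: -2256 kJ/kg
Δh = -173.36 + -2256 = -2429.4 kJ/kg
Q = ṁ·Δh = 318.9 kg/h × -2429.4 kJ/kg = -774720 kJ/h
|Q| = 215.2 kW = 12912 kJ/min

Q_c = 12900 kJ/min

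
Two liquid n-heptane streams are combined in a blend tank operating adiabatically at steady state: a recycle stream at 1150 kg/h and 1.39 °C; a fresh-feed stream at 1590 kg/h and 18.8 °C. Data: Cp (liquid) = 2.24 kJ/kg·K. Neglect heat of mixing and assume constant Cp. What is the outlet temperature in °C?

Adiabatic, steady state ⇒ Σ ṁᵢCp,ᵢ(T_out − Tᵢ) = 0
T_out = Σ ṁᵢCp,ᵢTᵢ / Σ ṁᵢCp,ᵢ
      = 70539 / 6137.6 = 11.493 °C

T_out = 11.5 °C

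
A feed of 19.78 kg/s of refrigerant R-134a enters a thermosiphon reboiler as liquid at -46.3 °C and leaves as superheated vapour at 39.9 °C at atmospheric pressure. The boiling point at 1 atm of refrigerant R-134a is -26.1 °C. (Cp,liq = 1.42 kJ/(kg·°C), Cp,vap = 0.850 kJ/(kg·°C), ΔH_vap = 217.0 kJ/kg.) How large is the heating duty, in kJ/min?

liquid -46.3→-26.1 °C: 28.684 kJ/kg
vaporisation at -26.1 °C: 217 kJ/kg
vapour -26.1→39.9 °C: 56.1 kJ/kg
Δh = 28.684 + 217 + 56.1 = 301.78 kJ/kg
Q = ṁ·Δh = 19.78 kg/s × 301.78 kJ/kg = 5969.3 kJ/s
|Q| = 5969.3 kW = 358160 kJ/min

Q = 358000 kJ/min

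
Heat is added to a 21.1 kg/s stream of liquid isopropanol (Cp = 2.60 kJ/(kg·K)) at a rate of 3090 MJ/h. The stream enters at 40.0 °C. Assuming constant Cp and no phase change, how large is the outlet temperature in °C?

Q = 3090 MJ/h = 858.33 kJ/s
ΔT = Q/(ṁ·Cp) = 858.33/(21.1×2.60) = 15.646 K
T_out = 40.0 + 15.646 = 55.646 °C

T_out = 55.6 °C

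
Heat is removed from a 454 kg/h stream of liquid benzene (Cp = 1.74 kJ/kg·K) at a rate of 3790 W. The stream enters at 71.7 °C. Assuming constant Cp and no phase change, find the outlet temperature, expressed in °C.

Q = 3790 W = 13644 kJ/h
ΔT = Q/(ṁ·Cp) = 13644/(454×1.74) = 17.272 K
T_out = 71.7 − 17.272 = 54.428 °C

T_out = 54.4 °C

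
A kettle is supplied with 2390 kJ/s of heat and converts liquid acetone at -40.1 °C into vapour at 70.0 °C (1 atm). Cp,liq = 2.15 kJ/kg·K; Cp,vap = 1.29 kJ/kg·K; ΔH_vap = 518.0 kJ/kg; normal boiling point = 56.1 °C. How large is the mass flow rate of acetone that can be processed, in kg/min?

ṁ = 193 kg/min

Δh = 2.15×(56.1−-40.1) + 518.0 + 1.29×(70.0−56.1) = 742.76 kJ/kg
Q = 2390 kJ/s = 2390 kJ/s = 143400 kJ/min
ṁ = Q/Δh = 143400 / 742.76 = 193.06 kg/min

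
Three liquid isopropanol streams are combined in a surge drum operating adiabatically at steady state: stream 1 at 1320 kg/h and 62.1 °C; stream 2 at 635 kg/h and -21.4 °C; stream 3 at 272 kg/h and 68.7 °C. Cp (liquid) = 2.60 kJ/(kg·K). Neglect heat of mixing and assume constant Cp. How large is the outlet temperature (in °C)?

Energy balance with Q = 0: Σ ṁᵢCp,ᵢ(T_out − Tᵢ) = 0
Σ ṁᵢCp,ᵢTᵢ = 1320×2.60×62.1 + 635×2.60×-21.4 + 272×2.60×68.7 = 226380
Σ ṁᵢCp,ᵢ = 1320×2.60 + 635×2.60 + 272×2.60 = 5790.2
T_out = 226380 / 5790.2 = 39.097 °C

T_out = 39.1 °C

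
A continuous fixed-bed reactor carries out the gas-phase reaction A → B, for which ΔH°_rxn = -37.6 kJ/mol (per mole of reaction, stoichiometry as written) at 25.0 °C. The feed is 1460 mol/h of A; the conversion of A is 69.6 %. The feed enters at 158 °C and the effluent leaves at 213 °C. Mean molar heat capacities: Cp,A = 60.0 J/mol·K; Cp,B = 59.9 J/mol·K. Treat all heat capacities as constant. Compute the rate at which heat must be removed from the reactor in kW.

Q_out = 9.28 kW

Extent of reaction ξ = 0.696 × 1460 = 1016.2 mol/h
Reaction term: ξ·ΔH°_rxn = 1016.2 × -37.6 = -38208 kJ/h
Sensible, feed 158→25 °C: -11651 kJ/h
Outlet flows (mol/h): A 443.84, B 1016.2
Sensible, products 25→213 °C: 16450 kJ/h
Q = ΔH = -33409 kJ/h = -9.2802 kW
Heat removed = 9.2802 kW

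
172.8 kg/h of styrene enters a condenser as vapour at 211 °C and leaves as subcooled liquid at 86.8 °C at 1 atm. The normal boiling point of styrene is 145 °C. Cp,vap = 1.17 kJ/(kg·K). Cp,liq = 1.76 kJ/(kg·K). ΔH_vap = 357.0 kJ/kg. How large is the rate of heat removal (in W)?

vapour 211→145 °C: -77.22 kJ/kg
condensation at 145 °C: -357 kJ/kg
liquid 145→86.8 °C: -102.43 kJ/kg
Δh = -77.22 + -357 + -102.43 = -536.65 kJ/kg
Q = ṁ·Δh = 172.8 kg/h × -536.65 kJ/kg = -92733 kJ/h
|Q| = 25.759 kW = 25759 W

Q_c = 25800 W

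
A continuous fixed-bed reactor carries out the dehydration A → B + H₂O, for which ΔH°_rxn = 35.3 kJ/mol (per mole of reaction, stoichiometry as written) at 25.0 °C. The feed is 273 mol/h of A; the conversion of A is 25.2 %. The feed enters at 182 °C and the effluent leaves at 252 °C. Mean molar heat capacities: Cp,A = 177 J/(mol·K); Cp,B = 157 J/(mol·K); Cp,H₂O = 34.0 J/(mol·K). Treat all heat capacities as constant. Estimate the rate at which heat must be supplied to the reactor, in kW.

Q_in = 1.67 kW

Extent of reaction ξ = 0.252 × 273 = 68.796 mol/h
Reaction term: ξ·ΔH°_rxn = 68.796 × 35.3 = 2428.5 kJ/h
Sensible, feed 182→25 °C: -7586.4 kJ/h
Outlet flows (mol/h): A 204.2, B 68.796, H₂O 68.796
Sensible, products 25→252 °C: 11188 kJ/h
Q = ΔH = 6029.6 kJ/h = 1.6749 kW
Heat supplied = 1.6749 kW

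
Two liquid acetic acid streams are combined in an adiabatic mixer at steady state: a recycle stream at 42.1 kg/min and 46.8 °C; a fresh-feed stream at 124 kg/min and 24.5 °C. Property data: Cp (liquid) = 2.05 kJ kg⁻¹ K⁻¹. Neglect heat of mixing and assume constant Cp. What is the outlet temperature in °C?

T_out = 30.2 °C

Energy balance with Q = 0: Σ ṁᵢCp,ᵢ(T_out − Tᵢ) = 0
T_out = Σ ṁᵢCp,ᵢTᵢ / Σ ṁᵢCp,ᵢ
      = 10267 / 340.5 = 30.152 °C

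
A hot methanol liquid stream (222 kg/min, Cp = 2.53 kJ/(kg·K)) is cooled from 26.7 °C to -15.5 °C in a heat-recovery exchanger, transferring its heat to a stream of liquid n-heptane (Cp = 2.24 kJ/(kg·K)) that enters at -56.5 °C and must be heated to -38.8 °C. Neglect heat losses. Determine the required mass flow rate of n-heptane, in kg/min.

ṁ_c = 598 kg/min

Heat released by hot stream: Q = 222 × 2.53 × (26.7 − -15.5) = 23702 kJ/min
Energy balance on cold side (adiabatic exchanger): Q = ṁ_c·Cp_c·(T_c,out − T_c,in)
ṁ_c = 23702 / [2.24 × (-38.8 − -56.5)] = 597.81 kg/min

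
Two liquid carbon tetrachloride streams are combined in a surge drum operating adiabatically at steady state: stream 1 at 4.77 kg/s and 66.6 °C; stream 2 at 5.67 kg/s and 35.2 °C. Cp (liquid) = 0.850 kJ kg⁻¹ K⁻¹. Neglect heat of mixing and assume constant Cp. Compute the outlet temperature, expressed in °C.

Energy balance with Q = 0: Σ ṁᵢCp,ᵢ(T_out − Tᵢ) = 0
Σ ṁᵢCp,ᵢTᵢ = 4.77×0.850×66.6 + 5.67×0.850×35.2 = 439.68
Σ ṁᵢCp,ᵢ = 4.77×0.850 + 5.67×0.850 = 8.874
T_out = 439.68 / 8.874 = 49.547 °C

T_out = 49.5 °C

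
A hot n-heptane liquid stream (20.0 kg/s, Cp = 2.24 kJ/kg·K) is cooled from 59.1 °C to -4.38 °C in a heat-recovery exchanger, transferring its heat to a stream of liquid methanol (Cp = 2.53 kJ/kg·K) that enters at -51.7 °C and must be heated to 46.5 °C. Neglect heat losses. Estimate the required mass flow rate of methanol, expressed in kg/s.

ṁ_c = 11.4 kg/s

Heat released by hot stream: Q = 20.0 × 2.24 × (59.1 − -4.38) = 2843.9 kJ/s
Energy balance on cold side (adiabatic exchanger): Q = ṁ_c·Cp_c·(T_c,out − T_c,in)
ṁ_c = 2843.9 / [2.53 × (46.5 − -51.7)] = 11.447 kg/s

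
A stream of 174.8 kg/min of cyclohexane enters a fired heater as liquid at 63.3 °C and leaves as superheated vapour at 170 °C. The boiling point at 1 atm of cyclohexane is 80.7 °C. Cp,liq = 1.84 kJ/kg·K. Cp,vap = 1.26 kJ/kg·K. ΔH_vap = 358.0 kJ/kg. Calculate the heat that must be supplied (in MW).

liquid 63.3→80.7 °C: 32.016 kJ/kg
vaporisation at 80.7 °C: 358 kJ/kg
vapour 80.7→170 °C: 112.52 kJ/kg
Δh = 32.016 + 358 + 112.52 = 502.53 kJ/kg
Q = ṁ·Δh = 174.8 kg/min × 502.53 kJ/kg = 87843 kJ/min
|Q| = 1464 kW = 1.464 MW

Q = 1.46 MW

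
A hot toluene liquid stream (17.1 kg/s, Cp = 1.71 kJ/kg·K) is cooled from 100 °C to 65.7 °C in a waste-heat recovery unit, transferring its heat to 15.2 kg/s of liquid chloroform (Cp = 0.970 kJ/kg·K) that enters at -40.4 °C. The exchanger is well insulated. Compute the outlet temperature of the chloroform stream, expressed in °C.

T_c,out = 27.6 °C

Heat released by hot stream: Q = 17.1 × 1.71 × (100 − 65.7) = 1003 kJ/s
Energy balance on cold side (adiabatic exchanger): Q = ṁ_c·Cp_c·(T_c,out − T_c,in)
T_c,out = -40.4 + 1003/(15.2 × 0.970) = 27.625 °C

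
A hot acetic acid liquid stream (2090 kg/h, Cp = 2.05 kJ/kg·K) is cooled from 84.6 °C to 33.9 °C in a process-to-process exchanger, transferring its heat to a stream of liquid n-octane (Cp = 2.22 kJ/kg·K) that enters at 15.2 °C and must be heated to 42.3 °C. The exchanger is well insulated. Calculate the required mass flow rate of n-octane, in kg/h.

ṁ_c = 3610 kg/h

Heat released by hot stream: Q = 2090 × 2.05 × (84.6 − 33.9) = 217220 kJ/h
Energy balance on cold side (adiabatic exchanger): Q = ṁ_c·Cp_c·(T_c,out − T_c,in)
ṁ_c = 217220 / [2.22 × (42.3 − 15.2)] = 3610.7 kg/h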